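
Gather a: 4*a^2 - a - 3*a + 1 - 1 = 4*a^2 - 4*a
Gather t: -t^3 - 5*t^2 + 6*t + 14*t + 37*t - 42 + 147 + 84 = -t^3 - 5*t^2 + 57*t + 189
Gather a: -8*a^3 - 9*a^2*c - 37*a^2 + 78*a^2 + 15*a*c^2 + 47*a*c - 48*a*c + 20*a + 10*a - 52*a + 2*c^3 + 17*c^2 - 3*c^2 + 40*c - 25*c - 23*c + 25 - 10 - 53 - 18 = -8*a^3 + a^2*(41 - 9*c) + a*(15*c^2 - c - 22) + 2*c^3 + 14*c^2 - 8*c - 56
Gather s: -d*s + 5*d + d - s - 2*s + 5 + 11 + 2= 6*d + s*(-d - 3) + 18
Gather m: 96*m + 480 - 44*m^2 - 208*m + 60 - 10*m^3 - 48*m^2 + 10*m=-10*m^3 - 92*m^2 - 102*m + 540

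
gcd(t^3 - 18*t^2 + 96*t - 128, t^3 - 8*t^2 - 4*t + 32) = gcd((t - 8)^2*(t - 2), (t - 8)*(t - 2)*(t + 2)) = t^2 - 10*t + 16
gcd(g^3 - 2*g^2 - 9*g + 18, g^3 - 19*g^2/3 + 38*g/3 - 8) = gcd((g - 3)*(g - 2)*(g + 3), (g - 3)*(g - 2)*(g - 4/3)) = g^2 - 5*g + 6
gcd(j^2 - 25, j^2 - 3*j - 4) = 1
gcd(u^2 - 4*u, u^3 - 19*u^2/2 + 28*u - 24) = u - 4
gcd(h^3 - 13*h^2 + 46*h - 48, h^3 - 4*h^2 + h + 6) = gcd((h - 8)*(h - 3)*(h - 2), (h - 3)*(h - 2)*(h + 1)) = h^2 - 5*h + 6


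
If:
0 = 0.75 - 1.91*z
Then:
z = 0.39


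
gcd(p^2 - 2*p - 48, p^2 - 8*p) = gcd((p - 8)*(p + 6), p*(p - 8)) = p - 8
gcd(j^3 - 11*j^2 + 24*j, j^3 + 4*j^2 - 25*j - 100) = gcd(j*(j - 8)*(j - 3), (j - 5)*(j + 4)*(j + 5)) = 1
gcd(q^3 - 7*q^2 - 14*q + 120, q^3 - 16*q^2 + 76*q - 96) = q - 6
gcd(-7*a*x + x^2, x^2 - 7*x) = x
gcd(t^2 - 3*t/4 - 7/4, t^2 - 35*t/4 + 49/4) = t - 7/4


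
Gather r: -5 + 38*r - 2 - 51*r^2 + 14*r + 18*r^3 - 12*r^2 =18*r^3 - 63*r^2 + 52*r - 7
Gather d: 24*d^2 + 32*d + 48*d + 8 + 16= 24*d^2 + 80*d + 24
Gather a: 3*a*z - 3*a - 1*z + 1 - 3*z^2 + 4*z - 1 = a*(3*z - 3) - 3*z^2 + 3*z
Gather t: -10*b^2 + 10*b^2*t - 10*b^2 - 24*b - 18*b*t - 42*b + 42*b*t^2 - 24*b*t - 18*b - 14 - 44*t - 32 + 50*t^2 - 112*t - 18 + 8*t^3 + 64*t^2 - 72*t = -20*b^2 - 84*b + 8*t^3 + t^2*(42*b + 114) + t*(10*b^2 - 42*b - 228) - 64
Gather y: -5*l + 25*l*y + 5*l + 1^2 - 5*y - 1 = y*(25*l - 5)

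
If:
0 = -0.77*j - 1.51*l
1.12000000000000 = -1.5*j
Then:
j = -0.75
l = 0.38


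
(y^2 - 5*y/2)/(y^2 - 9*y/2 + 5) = y/(y - 2)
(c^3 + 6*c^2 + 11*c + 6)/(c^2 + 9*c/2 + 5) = 2*(c^2 + 4*c + 3)/(2*c + 5)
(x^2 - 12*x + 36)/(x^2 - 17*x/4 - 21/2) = 4*(x - 6)/(4*x + 7)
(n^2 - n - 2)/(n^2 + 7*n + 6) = (n - 2)/(n + 6)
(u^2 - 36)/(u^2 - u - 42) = (u - 6)/(u - 7)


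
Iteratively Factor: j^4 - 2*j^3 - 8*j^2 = (j + 2)*(j^3 - 4*j^2) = j*(j + 2)*(j^2 - 4*j) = j*(j - 4)*(j + 2)*(j)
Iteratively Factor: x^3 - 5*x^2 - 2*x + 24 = (x - 3)*(x^2 - 2*x - 8) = (x - 4)*(x - 3)*(x + 2)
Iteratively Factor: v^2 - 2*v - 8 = (v + 2)*(v - 4)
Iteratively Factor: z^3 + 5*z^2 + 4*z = (z + 4)*(z^2 + z) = z*(z + 4)*(z + 1)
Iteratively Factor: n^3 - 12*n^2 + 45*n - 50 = (n - 2)*(n^2 - 10*n + 25) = (n - 5)*(n - 2)*(n - 5)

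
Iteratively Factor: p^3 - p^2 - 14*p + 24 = (p - 2)*(p^2 + p - 12) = (p - 2)*(p + 4)*(p - 3)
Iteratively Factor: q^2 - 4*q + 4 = (q - 2)*(q - 2)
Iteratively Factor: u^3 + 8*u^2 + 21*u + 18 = (u + 3)*(u^2 + 5*u + 6) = (u + 3)^2*(u + 2)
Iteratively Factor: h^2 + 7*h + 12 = (h + 3)*(h + 4)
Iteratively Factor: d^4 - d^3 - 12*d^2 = (d)*(d^3 - d^2 - 12*d) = d^2*(d^2 - d - 12) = d^2*(d + 3)*(d - 4)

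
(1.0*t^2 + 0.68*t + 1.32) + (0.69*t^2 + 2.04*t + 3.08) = 1.69*t^2 + 2.72*t + 4.4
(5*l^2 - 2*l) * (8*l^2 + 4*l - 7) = 40*l^4 + 4*l^3 - 43*l^2 + 14*l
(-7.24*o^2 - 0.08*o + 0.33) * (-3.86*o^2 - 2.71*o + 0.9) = 27.9464*o^4 + 19.9292*o^3 - 7.573*o^2 - 0.9663*o + 0.297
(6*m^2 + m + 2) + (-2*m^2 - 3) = 4*m^2 + m - 1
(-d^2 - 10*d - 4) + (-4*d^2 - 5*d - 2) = -5*d^2 - 15*d - 6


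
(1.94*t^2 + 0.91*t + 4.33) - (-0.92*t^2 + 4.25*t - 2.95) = 2.86*t^2 - 3.34*t + 7.28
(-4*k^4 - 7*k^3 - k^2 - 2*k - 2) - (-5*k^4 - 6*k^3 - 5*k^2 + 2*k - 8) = k^4 - k^3 + 4*k^2 - 4*k + 6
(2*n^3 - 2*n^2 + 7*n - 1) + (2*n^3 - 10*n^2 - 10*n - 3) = 4*n^3 - 12*n^2 - 3*n - 4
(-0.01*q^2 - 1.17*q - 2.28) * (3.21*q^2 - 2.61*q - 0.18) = -0.0321*q^4 - 3.7296*q^3 - 4.2633*q^2 + 6.1614*q + 0.4104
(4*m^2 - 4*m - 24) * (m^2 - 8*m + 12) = 4*m^4 - 36*m^3 + 56*m^2 + 144*m - 288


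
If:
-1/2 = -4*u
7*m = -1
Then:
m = -1/7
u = 1/8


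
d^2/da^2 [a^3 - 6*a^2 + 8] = 6*a - 12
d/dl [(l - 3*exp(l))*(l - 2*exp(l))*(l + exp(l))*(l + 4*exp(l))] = 4*l^3 - 30*l^2*exp(2*l) + 30*l*exp(3*l) - 30*l*exp(2*l) + 96*exp(4*l) + 10*exp(3*l)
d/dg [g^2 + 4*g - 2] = 2*g + 4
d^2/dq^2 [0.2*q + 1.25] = 0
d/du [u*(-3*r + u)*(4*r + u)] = -12*r^2 + 2*r*u + 3*u^2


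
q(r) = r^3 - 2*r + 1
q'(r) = 3*r^2 - 2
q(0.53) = 0.09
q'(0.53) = -1.16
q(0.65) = -0.03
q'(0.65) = -0.73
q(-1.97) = -2.71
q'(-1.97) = 9.64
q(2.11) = 6.17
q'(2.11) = 11.36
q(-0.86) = 2.08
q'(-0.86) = 0.22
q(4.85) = 105.38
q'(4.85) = 68.57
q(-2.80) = -15.35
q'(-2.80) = 21.52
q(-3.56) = -37.00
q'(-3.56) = 36.02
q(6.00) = 205.00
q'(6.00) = 106.00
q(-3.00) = -20.00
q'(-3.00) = 25.00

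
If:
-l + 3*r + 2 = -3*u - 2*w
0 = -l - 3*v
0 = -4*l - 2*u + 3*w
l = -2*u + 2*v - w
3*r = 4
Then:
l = 144/77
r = 4/3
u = -162/77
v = -48/77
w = 12/11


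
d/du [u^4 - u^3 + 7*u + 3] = 4*u^3 - 3*u^2 + 7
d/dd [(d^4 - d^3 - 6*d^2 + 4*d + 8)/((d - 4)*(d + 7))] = 2*(d^5 + 4*d^4 - 59*d^3 + 31*d^2 + 160*d - 68)/(d^4 + 6*d^3 - 47*d^2 - 168*d + 784)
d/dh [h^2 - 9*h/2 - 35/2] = 2*h - 9/2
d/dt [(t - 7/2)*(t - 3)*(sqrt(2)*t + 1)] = 3*sqrt(2)*t^2 - 13*sqrt(2)*t + 2*t - 13/2 + 21*sqrt(2)/2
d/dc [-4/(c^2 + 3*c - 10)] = 4*(2*c + 3)/(c^2 + 3*c - 10)^2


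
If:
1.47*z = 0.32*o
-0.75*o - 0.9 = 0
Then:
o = -1.20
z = -0.26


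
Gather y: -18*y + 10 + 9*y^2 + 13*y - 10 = 9*y^2 - 5*y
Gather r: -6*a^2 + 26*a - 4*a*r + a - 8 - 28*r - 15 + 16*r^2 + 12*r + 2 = -6*a^2 + 27*a + 16*r^2 + r*(-4*a - 16) - 21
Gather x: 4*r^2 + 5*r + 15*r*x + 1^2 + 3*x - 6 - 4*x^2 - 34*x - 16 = 4*r^2 + 5*r - 4*x^2 + x*(15*r - 31) - 21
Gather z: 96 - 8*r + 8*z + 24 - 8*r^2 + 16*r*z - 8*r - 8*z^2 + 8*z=-8*r^2 - 16*r - 8*z^2 + z*(16*r + 16) + 120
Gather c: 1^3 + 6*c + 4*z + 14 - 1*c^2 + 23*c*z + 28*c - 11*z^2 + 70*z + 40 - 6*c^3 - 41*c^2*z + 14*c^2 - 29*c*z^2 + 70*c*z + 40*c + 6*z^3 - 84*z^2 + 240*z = -6*c^3 + c^2*(13 - 41*z) + c*(-29*z^2 + 93*z + 74) + 6*z^3 - 95*z^2 + 314*z + 55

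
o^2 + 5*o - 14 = (o - 2)*(o + 7)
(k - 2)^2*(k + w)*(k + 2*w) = k^4 + 3*k^3*w - 4*k^3 + 2*k^2*w^2 - 12*k^2*w + 4*k^2 - 8*k*w^2 + 12*k*w + 8*w^2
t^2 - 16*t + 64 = (t - 8)^2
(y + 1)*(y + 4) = y^2 + 5*y + 4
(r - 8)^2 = r^2 - 16*r + 64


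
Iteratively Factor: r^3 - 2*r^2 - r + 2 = (r - 2)*(r^2 - 1) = (r - 2)*(r + 1)*(r - 1)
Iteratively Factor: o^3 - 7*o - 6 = (o + 1)*(o^2 - o - 6) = (o - 3)*(o + 1)*(o + 2)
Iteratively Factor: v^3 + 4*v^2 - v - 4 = (v - 1)*(v^2 + 5*v + 4) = (v - 1)*(v + 4)*(v + 1)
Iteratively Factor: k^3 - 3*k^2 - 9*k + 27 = (k + 3)*(k^2 - 6*k + 9) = (k - 3)*(k + 3)*(k - 3)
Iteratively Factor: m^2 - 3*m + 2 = (m - 1)*(m - 2)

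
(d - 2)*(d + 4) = d^2 + 2*d - 8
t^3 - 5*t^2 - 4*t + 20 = (t - 5)*(t - 2)*(t + 2)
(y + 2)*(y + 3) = y^2 + 5*y + 6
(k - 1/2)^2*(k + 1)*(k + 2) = k^4 + 2*k^3 - 3*k^2/4 - 5*k/4 + 1/2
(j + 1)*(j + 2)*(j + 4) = j^3 + 7*j^2 + 14*j + 8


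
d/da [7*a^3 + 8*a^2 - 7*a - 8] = 21*a^2 + 16*a - 7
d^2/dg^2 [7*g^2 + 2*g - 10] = 14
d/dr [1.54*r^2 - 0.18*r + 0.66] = 3.08*r - 0.18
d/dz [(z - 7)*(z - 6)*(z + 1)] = 3*z^2 - 24*z + 29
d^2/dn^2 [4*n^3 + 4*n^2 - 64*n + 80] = 24*n + 8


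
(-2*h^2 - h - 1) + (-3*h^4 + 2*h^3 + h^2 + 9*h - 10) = -3*h^4 + 2*h^3 - h^2 + 8*h - 11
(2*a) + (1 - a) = a + 1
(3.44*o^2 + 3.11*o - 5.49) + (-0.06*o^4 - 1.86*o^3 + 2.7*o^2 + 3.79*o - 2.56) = -0.06*o^4 - 1.86*o^3 + 6.14*o^2 + 6.9*o - 8.05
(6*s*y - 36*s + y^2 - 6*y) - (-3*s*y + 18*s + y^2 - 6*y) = 9*s*y - 54*s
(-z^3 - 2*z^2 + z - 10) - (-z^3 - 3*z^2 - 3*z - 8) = z^2 + 4*z - 2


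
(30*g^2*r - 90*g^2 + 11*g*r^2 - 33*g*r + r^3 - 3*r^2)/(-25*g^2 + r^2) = (6*g*r - 18*g + r^2 - 3*r)/(-5*g + r)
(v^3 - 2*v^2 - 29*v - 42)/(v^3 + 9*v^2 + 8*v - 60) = (v^3 - 2*v^2 - 29*v - 42)/(v^3 + 9*v^2 + 8*v - 60)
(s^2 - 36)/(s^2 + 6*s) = (s - 6)/s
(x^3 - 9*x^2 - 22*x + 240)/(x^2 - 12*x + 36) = (x^2 - 3*x - 40)/(x - 6)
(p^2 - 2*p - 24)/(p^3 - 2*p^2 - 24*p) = 1/p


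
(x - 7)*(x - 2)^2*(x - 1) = x^4 - 12*x^3 + 43*x^2 - 60*x + 28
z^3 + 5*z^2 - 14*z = z*(z - 2)*(z + 7)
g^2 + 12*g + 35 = (g + 5)*(g + 7)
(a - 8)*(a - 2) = a^2 - 10*a + 16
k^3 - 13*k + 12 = (k - 3)*(k - 1)*(k + 4)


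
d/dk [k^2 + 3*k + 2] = 2*k + 3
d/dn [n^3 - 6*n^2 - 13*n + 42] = 3*n^2 - 12*n - 13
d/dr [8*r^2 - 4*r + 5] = 16*r - 4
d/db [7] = 0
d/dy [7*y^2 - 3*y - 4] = 14*y - 3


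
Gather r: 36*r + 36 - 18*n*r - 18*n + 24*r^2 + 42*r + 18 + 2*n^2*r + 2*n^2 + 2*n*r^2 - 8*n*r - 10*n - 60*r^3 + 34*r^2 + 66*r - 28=2*n^2 - 28*n - 60*r^3 + r^2*(2*n + 58) + r*(2*n^2 - 26*n + 144) + 26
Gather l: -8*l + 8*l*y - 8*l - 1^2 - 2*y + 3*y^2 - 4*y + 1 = l*(8*y - 16) + 3*y^2 - 6*y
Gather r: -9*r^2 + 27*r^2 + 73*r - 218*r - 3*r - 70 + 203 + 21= 18*r^2 - 148*r + 154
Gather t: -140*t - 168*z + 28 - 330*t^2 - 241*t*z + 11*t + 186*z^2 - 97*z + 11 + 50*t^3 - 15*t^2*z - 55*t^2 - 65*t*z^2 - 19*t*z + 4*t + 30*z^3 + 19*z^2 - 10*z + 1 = 50*t^3 + t^2*(-15*z - 385) + t*(-65*z^2 - 260*z - 125) + 30*z^3 + 205*z^2 - 275*z + 40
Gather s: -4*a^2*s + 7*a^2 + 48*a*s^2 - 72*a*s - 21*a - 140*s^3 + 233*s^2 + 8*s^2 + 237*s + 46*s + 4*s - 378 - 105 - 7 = 7*a^2 - 21*a - 140*s^3 + s^2*(48*a + 241) + s*(-4*a^2 - 72*a + 287) - 490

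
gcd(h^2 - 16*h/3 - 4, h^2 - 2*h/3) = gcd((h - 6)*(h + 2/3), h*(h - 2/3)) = 1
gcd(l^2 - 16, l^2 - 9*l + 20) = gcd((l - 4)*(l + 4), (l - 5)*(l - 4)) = l - 4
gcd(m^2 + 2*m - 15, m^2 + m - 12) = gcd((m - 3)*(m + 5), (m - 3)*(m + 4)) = m - 3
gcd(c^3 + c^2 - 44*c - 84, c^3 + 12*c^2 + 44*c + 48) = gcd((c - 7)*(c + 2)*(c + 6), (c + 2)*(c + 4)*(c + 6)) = c^2 + 8*c + 12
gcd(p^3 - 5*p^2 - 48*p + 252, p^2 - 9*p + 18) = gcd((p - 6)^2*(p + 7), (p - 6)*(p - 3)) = p - 6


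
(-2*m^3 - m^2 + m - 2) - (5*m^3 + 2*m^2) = -7*m^3 - 3*m^2 + m - 2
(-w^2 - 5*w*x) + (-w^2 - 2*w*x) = -2*w^2 - 7*w*x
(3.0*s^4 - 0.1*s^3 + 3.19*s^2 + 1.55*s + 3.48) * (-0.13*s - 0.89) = -0.39*s^5 - 2.657*s^4 - 0.3257*s^3 - 3.0406*s^2 - 1.8319*s - 3.0972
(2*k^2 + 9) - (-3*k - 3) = 2*k^2 + 3*k + 12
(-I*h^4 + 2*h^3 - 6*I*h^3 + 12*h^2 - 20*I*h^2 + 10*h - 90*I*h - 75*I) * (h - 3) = -I*h^5 + 2*h^4 - 3*I*h^4 + 6*h^3 - 2*I*h^3 - 26*h^2 - 30*I*h^2 - 30*h + 195*I*h + 225*I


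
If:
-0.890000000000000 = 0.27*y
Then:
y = -3.30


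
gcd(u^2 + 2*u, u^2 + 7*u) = u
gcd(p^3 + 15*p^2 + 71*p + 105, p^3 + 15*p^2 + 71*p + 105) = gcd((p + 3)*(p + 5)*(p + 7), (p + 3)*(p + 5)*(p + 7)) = p^3 + 15*p^2 + 71*p + 105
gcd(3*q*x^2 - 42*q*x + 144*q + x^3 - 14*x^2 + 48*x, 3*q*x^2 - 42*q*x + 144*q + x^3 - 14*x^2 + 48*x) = 3*q*x^2 - 42*q*x + 144*q + x^3 - 14*x^2 + 48*x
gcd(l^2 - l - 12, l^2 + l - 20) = l - 4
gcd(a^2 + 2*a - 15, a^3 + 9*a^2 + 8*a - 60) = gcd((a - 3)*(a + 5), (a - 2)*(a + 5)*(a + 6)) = a + 5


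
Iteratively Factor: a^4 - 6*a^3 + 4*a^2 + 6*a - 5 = (a + 1)*(a^3 - 7*a^2 + 11*a - 5) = (a - 5)*(a + 1)*(a^2 - 2*a + 1) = (a - 5)*(a - 1)*(a + 1)*(a - 1)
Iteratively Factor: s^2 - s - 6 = (s - 3)*(s + 2)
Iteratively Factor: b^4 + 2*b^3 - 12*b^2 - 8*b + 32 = (b + 4)*(b^3 - 2*b^2 - 4*b + 8) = (b + 2)*(b + 4)*(b^2 - 4*b + 4) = (b - 2)*(b + 2)*(b + 4)*(b - 2)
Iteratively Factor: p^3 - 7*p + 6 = (p - 2)*(p^2 + 2*p - 3) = (p - 2)*(p - 1)*(p + 3)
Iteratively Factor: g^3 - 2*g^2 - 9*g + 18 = (g + 3)*(g^2 - 5*g + 6) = (g - 2)*(g + 3)*(g - 3)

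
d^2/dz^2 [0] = 0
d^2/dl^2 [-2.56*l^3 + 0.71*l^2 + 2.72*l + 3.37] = 1.42 - 15.36*l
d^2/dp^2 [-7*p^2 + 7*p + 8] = -14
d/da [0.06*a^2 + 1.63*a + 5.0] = 0.12*a + 1.63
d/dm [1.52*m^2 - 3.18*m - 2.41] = 3.04*m - 3.18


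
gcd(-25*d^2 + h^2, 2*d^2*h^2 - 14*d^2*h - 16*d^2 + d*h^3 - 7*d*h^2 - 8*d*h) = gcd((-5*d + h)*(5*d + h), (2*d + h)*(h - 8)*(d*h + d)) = 1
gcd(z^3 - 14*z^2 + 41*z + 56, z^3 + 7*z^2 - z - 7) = z + 1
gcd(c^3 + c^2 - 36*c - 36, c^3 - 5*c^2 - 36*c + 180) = c^2 - 36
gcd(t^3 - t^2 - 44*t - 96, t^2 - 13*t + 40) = t - 8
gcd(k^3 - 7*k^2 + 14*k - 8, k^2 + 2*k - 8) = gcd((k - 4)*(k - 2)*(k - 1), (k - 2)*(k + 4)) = k - 2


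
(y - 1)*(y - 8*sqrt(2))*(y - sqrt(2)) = y^3 - 9*sqrt(2)*y^2 - y^2 + 9*sqrt(2)*y + 16*y - 16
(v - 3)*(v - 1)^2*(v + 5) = v^4 - 18*v^2 + 32*v - 15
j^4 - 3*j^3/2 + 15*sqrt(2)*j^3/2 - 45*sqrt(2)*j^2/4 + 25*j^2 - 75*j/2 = j*(j - 3/2)*(j + 5*sqrt(2)/2)*(j + 5*sqrt(2))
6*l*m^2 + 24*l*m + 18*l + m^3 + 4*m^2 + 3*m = (6*l + m)*(m + 1)*(m + 3)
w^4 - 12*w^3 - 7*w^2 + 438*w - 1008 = (w - 8)*(w - 7)*(w - 3)*(w + 6)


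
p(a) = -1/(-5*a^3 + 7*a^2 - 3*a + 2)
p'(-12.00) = 0.00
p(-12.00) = 0.00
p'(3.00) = -0.02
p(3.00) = 0.01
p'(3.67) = -0.01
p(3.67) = 0.01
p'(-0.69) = -0.24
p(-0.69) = -0.11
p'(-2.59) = -0.01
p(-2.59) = -0.01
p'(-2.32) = -0.01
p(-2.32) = -0.01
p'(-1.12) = -0.08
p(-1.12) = -0.05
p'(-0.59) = -0.31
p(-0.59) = -0.14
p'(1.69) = -0.43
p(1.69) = 0.14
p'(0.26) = -0.15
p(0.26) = -0.62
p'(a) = -(15*a^2 - 14*a + 3)/(-5*a^3 + 7*a^2 - 3*a + 2)^2 = (-15*a^2 + 14*a - 3)/(5*a^3 - 7*a^2 + 3*a - 2)^2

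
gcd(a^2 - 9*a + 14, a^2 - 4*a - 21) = a - 7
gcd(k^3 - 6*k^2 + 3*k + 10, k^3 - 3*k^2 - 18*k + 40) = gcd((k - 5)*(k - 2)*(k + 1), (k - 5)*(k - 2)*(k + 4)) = k^2 - 7*k + 10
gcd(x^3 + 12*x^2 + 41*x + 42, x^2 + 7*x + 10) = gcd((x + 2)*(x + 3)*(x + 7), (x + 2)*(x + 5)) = x + 2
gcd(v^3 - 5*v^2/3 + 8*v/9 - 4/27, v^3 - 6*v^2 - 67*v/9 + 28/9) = v - 1/3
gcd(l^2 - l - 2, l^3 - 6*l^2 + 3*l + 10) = l^2 - l - 2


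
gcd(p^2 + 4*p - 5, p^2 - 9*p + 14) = 1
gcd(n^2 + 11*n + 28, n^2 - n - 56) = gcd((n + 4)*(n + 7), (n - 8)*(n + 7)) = n + 7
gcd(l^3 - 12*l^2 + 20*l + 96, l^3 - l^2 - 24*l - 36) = l^2 - 4*l - 12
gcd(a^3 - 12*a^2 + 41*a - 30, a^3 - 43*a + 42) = a^2 - 7*a + 6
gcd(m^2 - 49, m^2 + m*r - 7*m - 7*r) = m - 7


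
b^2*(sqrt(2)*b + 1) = sqrt(2)*b^3 + b^2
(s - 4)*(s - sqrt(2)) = s^2 - 4*s - sqrt(2)*s + 4*sqrt(2)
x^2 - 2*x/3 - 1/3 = (x - 1)*(x + 1/3)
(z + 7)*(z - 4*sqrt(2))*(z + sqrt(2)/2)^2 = z^4 - 3*sqrt(2)*z^3 + 7*z^3 - 21*sqrt(2)*z^2 - 15*z^2/2 - 105*z/2 - 2*sqrt(2)*z - 14*sqrt(2)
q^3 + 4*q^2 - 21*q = q*(q - 3)*(q + 7)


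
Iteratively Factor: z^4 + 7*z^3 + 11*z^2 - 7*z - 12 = (z + 3)*(z^3 + 4*z^2 - z - 4) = (z + 1)*(z + 3)*(z^2 + 3*z - 4) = (z + 1)*(z + 3)*(z + 4)*(z - 1)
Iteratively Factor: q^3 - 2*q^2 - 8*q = (q - 4)*(q^2 + 2*q) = (q - 4)*(q + 2)*(q)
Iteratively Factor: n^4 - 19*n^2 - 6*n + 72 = (n - 4)*(n^3 + 4*n^2 - 3*n - 18) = (n - 4)*(n + 3)*(n^2 + n - 6) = (n - 4)*(n - 2)*(n + 3)*(n + 3)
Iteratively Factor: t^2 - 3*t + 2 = (t - 1)*(t - 2)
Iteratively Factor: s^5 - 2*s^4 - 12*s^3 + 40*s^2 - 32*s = (s)*(s^4 - 2*s^3 - 12*s^2 + 40*s - 32) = s*(s - 2)*(s^3 - 12*s + 16) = s*(s - 2)^2*(s^2 + 2*s - 8) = s*(s - 2)^3*(s + 4)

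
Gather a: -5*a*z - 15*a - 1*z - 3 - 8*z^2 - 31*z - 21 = a*(-5*z - 15) - 8*z^2 - 32*z - 24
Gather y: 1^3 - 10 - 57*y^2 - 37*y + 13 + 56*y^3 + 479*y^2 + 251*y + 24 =56*y^3 + 422*y^2 + 214*y + 28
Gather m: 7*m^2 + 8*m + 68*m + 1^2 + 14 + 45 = 7*m^2 + 76*m + 60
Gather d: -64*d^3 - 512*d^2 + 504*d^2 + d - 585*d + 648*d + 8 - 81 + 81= -64*d^3 - 8*d^2 + 64*d + 8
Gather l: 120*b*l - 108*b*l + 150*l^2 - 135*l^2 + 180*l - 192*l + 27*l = 15*l^2 + l*(12*b + 15)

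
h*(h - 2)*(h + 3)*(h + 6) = h^4 + 7*h^3 - 36*h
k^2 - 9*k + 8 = (k - 8)*(k - 1)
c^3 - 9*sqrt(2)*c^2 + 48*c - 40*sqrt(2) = (c - 5*sqrt(2))*(c - 2*sqrt(2))^2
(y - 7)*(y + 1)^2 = y^3 - 5*y^2 - 13*y - 7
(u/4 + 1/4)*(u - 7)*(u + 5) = u^3/4 - u^2/4 - 37*u/4 - 35/4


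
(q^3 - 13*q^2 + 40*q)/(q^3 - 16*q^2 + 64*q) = (q - 5)/(q - 8)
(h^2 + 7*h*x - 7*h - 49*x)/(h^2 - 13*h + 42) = (h + 7*x)/(h - 6)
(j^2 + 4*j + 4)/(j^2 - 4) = (j + 2)/(j - 2)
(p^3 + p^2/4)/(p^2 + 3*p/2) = p*(4*p + 1)/(2*(2*p + 3))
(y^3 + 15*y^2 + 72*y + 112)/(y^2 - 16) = (y^2 + 11*y + 28)/(y - 4)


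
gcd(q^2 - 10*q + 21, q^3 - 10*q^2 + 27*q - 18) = q - 3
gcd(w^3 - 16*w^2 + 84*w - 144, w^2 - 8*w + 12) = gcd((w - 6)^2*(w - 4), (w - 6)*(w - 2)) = w - 6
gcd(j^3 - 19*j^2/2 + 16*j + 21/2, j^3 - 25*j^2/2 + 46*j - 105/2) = j^2 - 10*j + 21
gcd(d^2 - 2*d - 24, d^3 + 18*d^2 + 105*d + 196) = d + 4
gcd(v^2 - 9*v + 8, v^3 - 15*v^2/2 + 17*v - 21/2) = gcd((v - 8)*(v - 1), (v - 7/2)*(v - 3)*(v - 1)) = v - 1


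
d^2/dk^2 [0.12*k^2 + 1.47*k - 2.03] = 0.240000000000000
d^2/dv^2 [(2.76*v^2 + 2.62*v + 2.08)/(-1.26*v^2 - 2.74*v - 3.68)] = (-7.105427357601e-15*v^4 + 10.738224*v^3 + 56.97216*v^2 + 29.804544*v - 33.860608)/(2.000376*v^6 + 13.050072*v^5 + 45.905832*v^4 + 96.799816*v^3 + 134.074176*v^2 + 111.318528*v + 49.836032)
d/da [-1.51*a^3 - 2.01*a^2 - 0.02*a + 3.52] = -4.53*a^2 - 4.02*a - 0.02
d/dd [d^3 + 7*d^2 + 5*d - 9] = 3*d^2 + 14*d + 5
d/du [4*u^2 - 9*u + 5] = 8*u - 9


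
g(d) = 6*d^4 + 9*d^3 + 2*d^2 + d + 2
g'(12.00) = 45409.00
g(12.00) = 140270.00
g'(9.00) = 19720.00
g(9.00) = 46100.00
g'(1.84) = 249.28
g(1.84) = 135.45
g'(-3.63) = -805.72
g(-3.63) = 636.02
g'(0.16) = 2.43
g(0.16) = 2.25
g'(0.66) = 22.30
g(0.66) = 7.26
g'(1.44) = 134.41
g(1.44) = 60.26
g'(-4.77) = -2008.50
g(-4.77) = 2172.12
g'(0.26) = 4.29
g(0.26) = 2.58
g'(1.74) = 216.14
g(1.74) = 112.21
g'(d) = 24*d^3 + 27*d^2 + 4*d + 1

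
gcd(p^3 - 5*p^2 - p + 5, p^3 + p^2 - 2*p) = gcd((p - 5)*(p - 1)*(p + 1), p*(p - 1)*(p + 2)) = p - 1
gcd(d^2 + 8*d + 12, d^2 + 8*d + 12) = d^2 + 8*d + 12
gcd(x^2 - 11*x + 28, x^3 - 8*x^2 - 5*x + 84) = x^2 - 11*x + 28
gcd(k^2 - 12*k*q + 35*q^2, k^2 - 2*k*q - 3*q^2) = 1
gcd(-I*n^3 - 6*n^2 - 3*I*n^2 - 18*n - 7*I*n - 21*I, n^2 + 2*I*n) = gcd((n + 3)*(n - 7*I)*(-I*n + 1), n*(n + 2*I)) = 1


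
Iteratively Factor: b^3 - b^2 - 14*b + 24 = (b - 2)*(b^2 + b - 12) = (b - 3)*(b - 2)*(b + 4)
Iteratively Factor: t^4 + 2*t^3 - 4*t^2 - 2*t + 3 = (t - 1)*(t^3 + 3*t^2 - t - 3) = (t - 1)*(t + 3)*(t^2 - 1) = (t - 1)*(t + 1)*(t + 3)*(t - 1)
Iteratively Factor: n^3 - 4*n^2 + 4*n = (n)*(n^2 - 4*n + 4) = n*(n - 2)*(n - 2)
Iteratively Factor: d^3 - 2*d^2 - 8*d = (d + 2)*(d^2 - 4*d) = d*(d + 2)*(d - 4)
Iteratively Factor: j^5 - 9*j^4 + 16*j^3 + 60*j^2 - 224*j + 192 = (j + 3)*(j^4 - 12*j^3 + 52*j^2 - 96*j + 64) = (j - 4)*(j + 3)*(j^3 - 8*j^2 + 20*j - 16) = (j - 4)^2*(j + 3)*(j^2 - 4*j + 4) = (j - 4)^2*(j - 2)*(j + 3)*(j - 2)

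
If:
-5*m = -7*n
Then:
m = 7*n/5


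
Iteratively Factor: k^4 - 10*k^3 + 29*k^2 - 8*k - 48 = (k - 3)*(k^3 - 7*k^2 + 8*k + 16) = (k - 4)*(k - 3)*(k^2 - 3*k - 4) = (k - 4)*(k - 3)*(k + 1)*(k - 4)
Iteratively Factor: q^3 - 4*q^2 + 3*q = (q)*(q^2 - 4*q + 3) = q*(q - 1)*(q - 3)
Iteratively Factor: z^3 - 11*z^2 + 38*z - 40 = (z - 5)*(z^2 - 6*z + 8) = (z - 5)*(z - 2)*(z - 4)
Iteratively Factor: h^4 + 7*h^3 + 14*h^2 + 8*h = (h + 1)*(h^3 + 6*h^2 + 8*h) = h*(h + 1)*(h^2 + 6*h + 8) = h*(h + 1)*(h + 2)*(h + 4)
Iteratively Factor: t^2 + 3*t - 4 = (t - 1)*(t + 4)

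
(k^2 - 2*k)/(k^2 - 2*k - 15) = k*(2 - k)/(-k^2 + 2*k + 15)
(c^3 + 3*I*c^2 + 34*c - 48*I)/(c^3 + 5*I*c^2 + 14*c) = (c^2 + 5*I*c + 24)/(c*(c + 7*I))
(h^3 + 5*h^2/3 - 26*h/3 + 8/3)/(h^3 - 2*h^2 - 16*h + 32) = (h - 1/3)/(h - 4)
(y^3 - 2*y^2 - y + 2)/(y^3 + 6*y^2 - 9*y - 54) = (y^3 - 2*y^2 - y + 2)/(y^3 + 6*y^2 - 9*y - 54)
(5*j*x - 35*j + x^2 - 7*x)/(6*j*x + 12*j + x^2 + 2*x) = (5*j*x - 35*j + x^2 - 7*x)/(6*j*x + 12*j + x^2 + 2*x)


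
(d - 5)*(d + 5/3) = d^2 - 10*d/3 - 25/3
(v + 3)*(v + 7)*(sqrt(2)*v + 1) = sqrt(2)*v^3 + v^2 + 10*sqrt(2)*v^2 + 10*v + 21*sqrt(2)*v + 21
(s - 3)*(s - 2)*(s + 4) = s^3 - s^2 - 14*s + 24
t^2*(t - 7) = t^3 - 7*t^2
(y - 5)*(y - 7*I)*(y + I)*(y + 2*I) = y^4 - 5*y^3 - 4*I*y^3 + 19*y^2 + 20*I*y^2 - 95*y + 14*I*y - 70*I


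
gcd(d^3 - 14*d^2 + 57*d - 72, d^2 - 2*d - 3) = d - 3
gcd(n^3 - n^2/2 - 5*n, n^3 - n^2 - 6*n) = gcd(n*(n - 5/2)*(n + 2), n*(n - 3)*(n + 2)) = n^2 + 2*n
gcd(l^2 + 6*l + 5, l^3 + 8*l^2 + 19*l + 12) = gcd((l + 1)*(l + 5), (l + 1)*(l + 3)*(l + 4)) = l + 1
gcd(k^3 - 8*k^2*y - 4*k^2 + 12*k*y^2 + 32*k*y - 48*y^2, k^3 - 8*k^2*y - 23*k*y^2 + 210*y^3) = -k + 6*y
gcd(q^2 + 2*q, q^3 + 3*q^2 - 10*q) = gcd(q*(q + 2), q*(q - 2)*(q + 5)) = q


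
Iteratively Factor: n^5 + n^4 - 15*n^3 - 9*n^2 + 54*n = (n - 2)*(n^4 + 3*n^3 - 9*n^2 - 27*n) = (n - 3)*(n - 2)*(n^3 + 6*n^2 + 9*n) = n*(n - 3)*(n - 2)*(n^2 + 6*n + 9) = n*(n - 3)*(n - 2)*(n + 3)*(n + 3)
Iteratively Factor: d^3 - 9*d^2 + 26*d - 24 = (d - 2)*(d^2 - 7*d + 12) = (d - 4)*(d - 2)*(d - 3)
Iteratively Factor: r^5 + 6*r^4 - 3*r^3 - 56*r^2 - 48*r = (r + 4)*(r^4 + 2*r^3 - 11*r^2 - 12*r) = (r - 3)*(r + 4)*(r^3 + 5*r^2 + 4*r) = (r - 3)*(r + 4)^2*(r^2 + r) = (r - 3)*(r + 1)*(r + 4)^2*(r)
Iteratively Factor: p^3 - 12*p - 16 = (p + 2)*(p^2 - 2*p - 8) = (p - 4)*(p + 2)*(p + 2)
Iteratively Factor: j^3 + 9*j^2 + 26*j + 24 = (j + 4)*(j^2 + 5*j + 6) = (j + 2)*(j + 4)*(j + 3)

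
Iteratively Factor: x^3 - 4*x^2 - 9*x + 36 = (x - 3)*(x^2 - x - 12) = (x - 4)*(x - 3)*(x + 3)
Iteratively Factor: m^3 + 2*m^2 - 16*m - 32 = (m - 4)*(m^2 + 6*m + 8) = (m - 4)*(m + 2)*(m + 4)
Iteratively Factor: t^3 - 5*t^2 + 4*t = (t - 1)*(t^2 - 4*t) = (t - 4)*(t - 1)*(t)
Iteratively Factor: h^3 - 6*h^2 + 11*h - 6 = (h - 3)*(h^2 - 3*h + 2) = (h - 3)*(h - 1)*(h - 2)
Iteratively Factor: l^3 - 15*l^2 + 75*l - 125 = (l - 5)*(l^2 - 10*l + 25) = (l - 5)^2*(l - 5)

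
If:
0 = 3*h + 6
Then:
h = -2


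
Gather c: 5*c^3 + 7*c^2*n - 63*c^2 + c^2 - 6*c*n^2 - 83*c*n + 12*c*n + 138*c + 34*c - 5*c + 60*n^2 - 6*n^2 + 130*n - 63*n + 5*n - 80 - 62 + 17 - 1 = 5*c^3 + c^2*(7*n - 62) + c*(-6*n^2 - 71*n + 167) + 54*n^2 + 72*n - 126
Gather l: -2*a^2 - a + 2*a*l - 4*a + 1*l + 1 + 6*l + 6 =-2*a^2 - 5*a + l*(2*a + 7) + 7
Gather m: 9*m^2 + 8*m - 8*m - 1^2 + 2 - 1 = 9*m^2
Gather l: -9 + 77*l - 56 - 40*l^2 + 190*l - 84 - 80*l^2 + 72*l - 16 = -120*l^2 + 339*l - 165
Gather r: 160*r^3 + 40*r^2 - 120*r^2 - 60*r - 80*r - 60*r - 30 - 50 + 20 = 160*r^3 - 80*r^2 - 200*r - 60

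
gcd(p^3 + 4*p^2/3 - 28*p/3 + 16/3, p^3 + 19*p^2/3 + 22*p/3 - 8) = p^2 + 10*p/3 - 8/3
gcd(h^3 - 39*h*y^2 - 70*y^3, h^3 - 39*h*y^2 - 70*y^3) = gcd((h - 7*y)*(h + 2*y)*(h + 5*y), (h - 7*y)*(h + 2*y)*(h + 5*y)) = -h^3 + 39*h*y^2 + 70*y^3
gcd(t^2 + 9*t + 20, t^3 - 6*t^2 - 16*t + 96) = t + 4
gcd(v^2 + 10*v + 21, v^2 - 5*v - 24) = v + 3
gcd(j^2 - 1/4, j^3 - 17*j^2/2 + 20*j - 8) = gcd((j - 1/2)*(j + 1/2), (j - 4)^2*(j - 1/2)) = j - 1/2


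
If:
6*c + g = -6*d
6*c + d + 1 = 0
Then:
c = g/30 - 1/5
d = 1/5 - g/5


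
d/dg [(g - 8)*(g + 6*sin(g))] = g + (g - 8)*(6*cos(g) + 1) + 6*sin(g)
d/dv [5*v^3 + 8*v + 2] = 15*v^2 + 8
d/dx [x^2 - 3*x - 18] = 2*x - 3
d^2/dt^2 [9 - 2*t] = 0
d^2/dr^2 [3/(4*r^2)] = 9/(2*r^4)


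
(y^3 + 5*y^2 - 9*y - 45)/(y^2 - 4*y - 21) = (y^2 + 2*y - 15)/(y - 7)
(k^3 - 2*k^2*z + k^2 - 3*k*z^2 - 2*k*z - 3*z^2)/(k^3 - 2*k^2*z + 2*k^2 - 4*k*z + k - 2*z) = (-k^2 + 2*k*z + 3*z^2)/(-k^2 + 2*k*z - k + 2*z)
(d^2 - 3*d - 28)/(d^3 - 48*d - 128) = (d - 7)/(d^2 - 4*d - 32)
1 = 1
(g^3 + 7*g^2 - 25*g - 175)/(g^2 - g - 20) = (g^2 + 12*g + 35)/(g + 4)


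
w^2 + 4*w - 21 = (w - 3)*(w + 7)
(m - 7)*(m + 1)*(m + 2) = m^3 - 4*m^2 - 19*m - 14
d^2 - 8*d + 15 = (d - 5)*(d - 3)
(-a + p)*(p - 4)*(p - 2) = -a*p^2 + 6*a*p - 8*a + p^3 - 6*p^2 + 8*p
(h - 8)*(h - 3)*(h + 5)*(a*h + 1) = a*h^4 - 6*a*h^3 - 31*a*h^2 + 120*a*h + h^3 - 6*h^2 - 31*h + 120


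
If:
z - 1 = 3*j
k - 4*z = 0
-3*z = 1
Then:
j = -4/9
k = -4/3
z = -1/3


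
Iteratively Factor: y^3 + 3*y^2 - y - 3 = (y - 1)*(y^2 + 4*y + 3) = (y - 1)*(y + 3)*(y + 1)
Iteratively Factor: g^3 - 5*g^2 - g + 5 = (g - 5)*(g^2 - 1) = (g - 5)*(g - 1)*(g + 1)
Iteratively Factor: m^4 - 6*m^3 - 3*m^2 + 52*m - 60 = (m + 3)*(m^3 - 9*m^2 + 24*m - 20) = (m - 5)*(m + 3)*(m^2 - 4*m + 4) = (m - 5)*(m - 2)*(m + 3)*(m - 2)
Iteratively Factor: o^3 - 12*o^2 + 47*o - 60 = (o - 3)*(o^2 - 9*o + 20) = (o - 5)*(o - 3)*(o - 4)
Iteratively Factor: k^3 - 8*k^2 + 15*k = (k - 3)*(k^2 - 5*k) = (k - 5)*(k - 3)*(k)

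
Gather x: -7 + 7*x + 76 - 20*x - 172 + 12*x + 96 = -x - 7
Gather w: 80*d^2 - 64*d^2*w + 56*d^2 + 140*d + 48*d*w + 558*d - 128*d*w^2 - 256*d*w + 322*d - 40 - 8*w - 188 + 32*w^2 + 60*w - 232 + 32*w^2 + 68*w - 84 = 136*d^2 + 1020*d + w^2*(64 - 128*d) + w*(-64*d^2 - 208*d + 120) - 544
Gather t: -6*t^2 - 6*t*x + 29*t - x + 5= -6*t^2 + t*(29 - 6*x) - x + 5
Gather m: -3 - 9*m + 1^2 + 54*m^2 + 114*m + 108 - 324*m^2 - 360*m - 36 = -270*m^2 - 255*m + 70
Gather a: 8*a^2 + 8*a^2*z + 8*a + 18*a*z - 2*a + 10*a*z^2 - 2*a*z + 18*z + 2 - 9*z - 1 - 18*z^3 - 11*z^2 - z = a^2*(8*z + 8) + a*(10*z^2 + 16*z + 6) - 18*z^3 - 11*z^2 + 8*z + 1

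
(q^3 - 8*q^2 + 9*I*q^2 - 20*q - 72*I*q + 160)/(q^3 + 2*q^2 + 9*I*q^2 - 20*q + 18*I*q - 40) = (q - 8)/(q + 2)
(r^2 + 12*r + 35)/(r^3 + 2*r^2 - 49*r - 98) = (r + 5)/(r^2 - 5*r - 14)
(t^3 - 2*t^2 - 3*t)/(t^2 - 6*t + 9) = t*(t + 1)/(t - 3)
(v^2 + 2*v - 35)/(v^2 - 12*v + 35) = (v + 7)/(v - 7)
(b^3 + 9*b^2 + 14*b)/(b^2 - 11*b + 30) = b*(b^2 + 9*b + 14)/(b^2 - 11*b + 30)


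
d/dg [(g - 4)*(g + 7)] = 2*g + 3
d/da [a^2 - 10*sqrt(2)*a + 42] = 2*a - 10*sqrt(2)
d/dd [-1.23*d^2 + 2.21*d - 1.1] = 2.21 - 2.46*d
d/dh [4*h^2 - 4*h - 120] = 8*h - 4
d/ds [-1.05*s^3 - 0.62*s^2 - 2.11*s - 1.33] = -3.15*s^2 - 1.24*s - 2.11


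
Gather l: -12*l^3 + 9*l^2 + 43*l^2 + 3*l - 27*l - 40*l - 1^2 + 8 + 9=-12*l^3 + 52*l^2 - 64*l + 16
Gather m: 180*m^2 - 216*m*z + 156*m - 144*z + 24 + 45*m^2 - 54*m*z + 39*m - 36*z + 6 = 225*m^2 + m*(195 - 270*z) - 180*z + 30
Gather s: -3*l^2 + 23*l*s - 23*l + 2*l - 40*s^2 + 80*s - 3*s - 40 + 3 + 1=-3*l^2 - 21*l - 40*s^2 + s*(23*l + 77) - 36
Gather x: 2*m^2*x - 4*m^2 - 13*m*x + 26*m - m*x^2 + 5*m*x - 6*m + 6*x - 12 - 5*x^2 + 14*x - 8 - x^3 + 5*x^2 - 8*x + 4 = -4*m^2 - m*x^2 + 20*m - x^3 + x*(2*m^2 - 8*m + 12) - 16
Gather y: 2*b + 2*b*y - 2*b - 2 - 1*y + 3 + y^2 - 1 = y^2 + y*(2*b - 1)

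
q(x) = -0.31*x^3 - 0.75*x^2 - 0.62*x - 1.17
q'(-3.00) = -4.49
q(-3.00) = 2.31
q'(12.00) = -152.54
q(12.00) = -652.29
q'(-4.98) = -16.21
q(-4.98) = 21.60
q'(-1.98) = -1.30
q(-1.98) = -0.48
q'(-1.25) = -0.20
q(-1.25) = -0.96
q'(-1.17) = -0.14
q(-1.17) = -0.97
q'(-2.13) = -1.64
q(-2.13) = -0.26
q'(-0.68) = -0.03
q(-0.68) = -1.00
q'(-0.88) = -0.02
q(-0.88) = -0.99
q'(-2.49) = -2.65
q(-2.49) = 0.51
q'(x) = -0.93*x^2 - 1.5*x - 0.62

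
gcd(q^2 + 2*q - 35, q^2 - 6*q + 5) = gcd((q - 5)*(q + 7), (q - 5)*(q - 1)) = q - 5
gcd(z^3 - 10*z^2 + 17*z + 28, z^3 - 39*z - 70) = z - 7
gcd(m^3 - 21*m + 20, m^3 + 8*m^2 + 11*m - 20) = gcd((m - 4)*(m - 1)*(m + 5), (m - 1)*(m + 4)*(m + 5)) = m^2 + 4*m - 5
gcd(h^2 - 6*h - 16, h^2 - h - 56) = h - 8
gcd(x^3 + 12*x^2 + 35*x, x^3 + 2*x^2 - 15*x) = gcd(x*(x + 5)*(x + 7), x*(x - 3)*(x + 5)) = x^2 + 5*x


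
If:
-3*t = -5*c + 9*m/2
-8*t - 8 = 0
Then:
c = 9*m/10 - 3/5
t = -1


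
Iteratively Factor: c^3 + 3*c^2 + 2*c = (c + 1)*(c^2 + 2*c) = c*(c + 1)*(c + 2)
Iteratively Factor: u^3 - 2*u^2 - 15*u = (u - 5)*(u^2 + 3*u) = (u - 5)*(u + 3)*(u)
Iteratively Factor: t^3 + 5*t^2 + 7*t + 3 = (t + 3)*(t^2 + 2*t + 1) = (t + 1)*(t + 3)*(t + 1)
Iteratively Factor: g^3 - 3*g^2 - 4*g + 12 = (g - 2)*(g^2 - g - 6) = (g - 2)*(g + 2)*(g - 3)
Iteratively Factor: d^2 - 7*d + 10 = (d - 5)*(d - 2)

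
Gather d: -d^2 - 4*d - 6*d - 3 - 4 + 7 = -d^2 - 10*d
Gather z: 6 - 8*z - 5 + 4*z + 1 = 2 - 4*z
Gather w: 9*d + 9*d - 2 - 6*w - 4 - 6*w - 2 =18*d - 12*w - 8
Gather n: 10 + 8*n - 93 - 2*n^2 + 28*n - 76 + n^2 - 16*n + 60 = -n^2 + 20*n - 99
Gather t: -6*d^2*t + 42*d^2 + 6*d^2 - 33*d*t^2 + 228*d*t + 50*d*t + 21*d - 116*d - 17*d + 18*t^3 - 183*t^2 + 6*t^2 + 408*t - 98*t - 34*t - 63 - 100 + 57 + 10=48*d^2 - 112*d + 18*t^3 + t^2*(-33*d - 177) + t*(-6*d^2 + 278*d + 276) - 96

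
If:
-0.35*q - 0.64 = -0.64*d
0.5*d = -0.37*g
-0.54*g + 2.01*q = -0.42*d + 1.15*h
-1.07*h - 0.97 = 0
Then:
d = 0.55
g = -0.74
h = -0.91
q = -0.83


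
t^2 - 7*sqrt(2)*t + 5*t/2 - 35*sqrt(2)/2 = (t + 5/2)*(t - 7*sqrt(2))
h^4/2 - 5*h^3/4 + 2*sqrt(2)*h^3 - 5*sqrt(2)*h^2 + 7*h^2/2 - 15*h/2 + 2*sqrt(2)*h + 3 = (h/2 + sqrt(2)/2)*(h - 2)*(h - 1/2)*(h + 3*sqrt(2))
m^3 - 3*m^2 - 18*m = m*(m - 6)*(m + 3)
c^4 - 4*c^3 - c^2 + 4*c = c*(c - 4)*(c - 1)*(c + 1)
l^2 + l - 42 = (l - 6)*(l + 7)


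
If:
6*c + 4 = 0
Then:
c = -2/3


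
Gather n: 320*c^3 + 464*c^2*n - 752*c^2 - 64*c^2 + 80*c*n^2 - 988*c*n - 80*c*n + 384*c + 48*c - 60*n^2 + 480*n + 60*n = 320*c^3 - 816*c^2 + 432*c + n^2*(80*c - 60) + n*(464*c^2 - 1068*c + 540)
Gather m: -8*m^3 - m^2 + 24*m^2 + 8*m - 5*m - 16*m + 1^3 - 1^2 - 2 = -8*m^3 + 23*m^2 - 13*m - 2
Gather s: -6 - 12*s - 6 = -12*s - 12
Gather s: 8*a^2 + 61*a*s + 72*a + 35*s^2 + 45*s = 8*a^2 + 72*a + 35*s^2 + s*(61*a + 45)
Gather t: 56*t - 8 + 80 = 56*t + 72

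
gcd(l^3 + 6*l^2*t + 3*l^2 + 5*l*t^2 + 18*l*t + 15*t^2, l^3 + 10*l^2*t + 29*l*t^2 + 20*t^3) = l^2 + 6*l*t + 5*t^2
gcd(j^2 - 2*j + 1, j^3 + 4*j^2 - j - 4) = j - 1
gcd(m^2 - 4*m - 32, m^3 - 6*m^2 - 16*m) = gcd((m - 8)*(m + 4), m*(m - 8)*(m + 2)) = m - 8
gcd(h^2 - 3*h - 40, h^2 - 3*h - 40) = h^2 - 3*h - 40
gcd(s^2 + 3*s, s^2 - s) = s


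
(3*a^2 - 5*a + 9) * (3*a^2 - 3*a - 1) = 9*a^4 - 24*a^3 + 39*a^2 - 22*a - 9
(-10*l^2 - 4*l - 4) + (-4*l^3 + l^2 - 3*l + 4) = -4*l^3 - 9*l^2 - 7*l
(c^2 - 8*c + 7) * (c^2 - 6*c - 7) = c^4 - 14*c^3 + 48*c^2 + 14*c - 49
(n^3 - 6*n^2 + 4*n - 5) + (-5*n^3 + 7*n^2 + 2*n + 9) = -4*n^3 + n^2 + 6*n + 4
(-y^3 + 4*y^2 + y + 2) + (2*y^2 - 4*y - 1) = -y^3 + 6*y^2 - 3*y + 1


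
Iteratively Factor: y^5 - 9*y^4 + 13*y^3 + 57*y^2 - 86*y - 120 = (y - 4)*(y^4 - 5*y^3 - 7*y^2 + 29*y + 30) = (y - 4)*(y + 1)*(y^3 - 6*y^2 - y + 30) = (y - 5)*(y - 4)*(y + 1)*(y^2 - y - 6) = (y - 5)*(y - 4)*(y + 1)*(y + 2)*(y - 3)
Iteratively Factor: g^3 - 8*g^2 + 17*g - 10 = (g - 2)*(g^2 - 6*g + 5) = (g - 2)*(g - 1)*(g - 5)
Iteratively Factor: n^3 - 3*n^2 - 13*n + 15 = (n - 1)*(n^2 - 2*n - 15) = (n - 5)*(n - 1)*(n + 3)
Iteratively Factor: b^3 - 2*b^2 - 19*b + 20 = (b - 5)*(b^2 + 3*b - 4) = (b - 5)*(b - 1)*(b + 4)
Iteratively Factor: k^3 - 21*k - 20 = (k - 5)*(k^2 + 5*k + 4) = (k - 5)*(k + 4)*(k + 1)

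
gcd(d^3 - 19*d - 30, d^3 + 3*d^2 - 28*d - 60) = d^2 - 3*d - 10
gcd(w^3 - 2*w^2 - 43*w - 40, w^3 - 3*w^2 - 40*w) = w^2 - 3*w - 40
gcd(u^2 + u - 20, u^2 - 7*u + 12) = u - 4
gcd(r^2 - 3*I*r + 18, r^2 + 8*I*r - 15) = r + 3*I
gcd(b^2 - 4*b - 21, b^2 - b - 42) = b - 7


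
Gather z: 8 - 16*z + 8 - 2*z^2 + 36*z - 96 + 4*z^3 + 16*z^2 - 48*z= 4*z^3 + 14*z^2 - 28*z - 80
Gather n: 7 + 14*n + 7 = 14*n + 14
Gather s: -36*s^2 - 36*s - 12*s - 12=-36*s^2 - 48*s - 12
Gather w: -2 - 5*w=-5*w - 2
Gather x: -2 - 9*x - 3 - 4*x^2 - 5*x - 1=-4*x^2 - 14*x - 6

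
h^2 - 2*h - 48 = (h - 8)*(h + 6)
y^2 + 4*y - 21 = (y - 3)*(y + 7)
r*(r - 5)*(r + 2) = r^3 - 3*r^2 - 10*r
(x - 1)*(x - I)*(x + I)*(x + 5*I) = x^4 - x^3 + 5*I*x^3 + x^2 - 5*I*x^2 - x + 5*I*x - 5*I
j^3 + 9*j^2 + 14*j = j*(j + 2)*(j + 7)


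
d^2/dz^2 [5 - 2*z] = 0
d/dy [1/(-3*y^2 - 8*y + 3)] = 2*(3*y + 4)/(3*y^2 + 8*y - 3)^2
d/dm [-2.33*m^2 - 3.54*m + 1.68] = -4.66*m - 3.54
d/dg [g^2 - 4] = 2*g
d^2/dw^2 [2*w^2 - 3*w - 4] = 4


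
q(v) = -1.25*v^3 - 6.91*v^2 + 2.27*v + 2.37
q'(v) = -3.75*v^2 - 13.82*v + 2.27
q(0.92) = -2.36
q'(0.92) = -13.62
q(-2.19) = -22.61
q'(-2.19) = 14.55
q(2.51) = -55.23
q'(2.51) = -56.04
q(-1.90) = -18.31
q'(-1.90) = 14.99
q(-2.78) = -30.49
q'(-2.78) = 11.71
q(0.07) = 2.49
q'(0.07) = 1.28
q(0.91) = -2.23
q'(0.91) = -13.41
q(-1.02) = -5.81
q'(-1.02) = 12.46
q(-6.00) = 9.99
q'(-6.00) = -49.81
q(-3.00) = -32.88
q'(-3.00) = 9.98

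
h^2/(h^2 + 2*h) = h/(h + 2)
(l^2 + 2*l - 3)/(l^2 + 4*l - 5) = (l + 3)/(l + 5)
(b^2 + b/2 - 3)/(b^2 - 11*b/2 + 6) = (b + 2)/(b - 4)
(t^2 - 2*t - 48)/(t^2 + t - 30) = (t - 8)/(t - 5)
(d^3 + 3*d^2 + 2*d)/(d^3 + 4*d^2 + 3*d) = (d + 2)/(d + 3)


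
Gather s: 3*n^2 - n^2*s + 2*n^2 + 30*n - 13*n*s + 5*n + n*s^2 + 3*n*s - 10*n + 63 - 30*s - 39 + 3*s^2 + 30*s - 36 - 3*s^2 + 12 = 5*n^2 + n*s^2 + 25*n + s*(-n^2 - 10*n)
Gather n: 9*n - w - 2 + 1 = 9*n - w - 1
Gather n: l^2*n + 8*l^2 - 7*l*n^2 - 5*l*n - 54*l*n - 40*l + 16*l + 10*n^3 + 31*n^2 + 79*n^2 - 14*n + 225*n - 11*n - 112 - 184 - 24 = 8*l^2 - 24*l + 10*n^3 + n^2*(110 - 7*l) + n*(l^2 - 59*l + 200) - 320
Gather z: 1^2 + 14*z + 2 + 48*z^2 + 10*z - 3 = 48*z^2 + 24*z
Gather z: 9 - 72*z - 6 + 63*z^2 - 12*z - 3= 63*z^2 - 84*z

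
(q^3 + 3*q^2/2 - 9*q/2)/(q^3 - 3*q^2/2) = (q + 3)/q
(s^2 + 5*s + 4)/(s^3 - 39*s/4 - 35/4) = 4*(s + 4)/(4*s^2 - 4*s - 35)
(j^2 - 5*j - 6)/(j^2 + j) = (j - 6)/j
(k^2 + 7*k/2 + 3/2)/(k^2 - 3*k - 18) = (k + 1/2)/(k - 6)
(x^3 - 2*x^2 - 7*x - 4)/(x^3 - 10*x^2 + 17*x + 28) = (x + 1)/(x - 7)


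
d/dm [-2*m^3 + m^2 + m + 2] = -6*m^2 + 2*m + 1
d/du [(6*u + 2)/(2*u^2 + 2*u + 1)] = 2*(-6*u^2 - 4*u + 1)/(4*u^4 + 8*u^3 + 8*u^2 + 4*u + 1)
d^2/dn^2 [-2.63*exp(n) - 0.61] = -2.63*exp(n)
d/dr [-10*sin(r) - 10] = -10*cos(r)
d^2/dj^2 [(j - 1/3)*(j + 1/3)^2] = 6*j + 2/3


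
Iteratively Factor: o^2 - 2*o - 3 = (o + 1)*(o - 3)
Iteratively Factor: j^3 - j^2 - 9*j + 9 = (j - 1)*(j^2 - 9) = (j - 3)*(j - 1)*(j + 3)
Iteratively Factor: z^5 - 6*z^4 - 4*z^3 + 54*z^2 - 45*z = (z)*(z^4 - 6*z^3 - 4*z^2 + 54*z - 45) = z*(z - 1)*(z^3 - 5*z^2 - 9*z + 45) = z*(z - 5)*(z - 1)*(z^2 - 9) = z*(z - 5)*(z - 1)*(z + 3)*(z - 3)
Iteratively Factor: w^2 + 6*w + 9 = (w + 3)*(w + 3)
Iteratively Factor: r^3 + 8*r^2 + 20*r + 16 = (r + 2)*(r^2 + 6*r + 8) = (r + 2)*(r + 4)*(r + 2)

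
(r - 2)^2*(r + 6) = r^3 + 2*r^2 - 20*r + 24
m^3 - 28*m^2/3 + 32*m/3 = m*(m - 8)*(m - 4/3)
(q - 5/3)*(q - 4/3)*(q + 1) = q^3 - 2*q^2 - 7*q/9 + 20/9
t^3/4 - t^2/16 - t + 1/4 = (t/4 + 1/2)*(t - 2)*(t - 1/4)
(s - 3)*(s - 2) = s^2 - 5*s + 6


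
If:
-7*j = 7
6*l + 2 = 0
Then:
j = -1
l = -1/3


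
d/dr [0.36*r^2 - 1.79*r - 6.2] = 0.72*r - 1.79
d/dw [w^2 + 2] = 2*w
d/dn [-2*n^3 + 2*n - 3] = 2 - 6*n^2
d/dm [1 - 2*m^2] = -4*m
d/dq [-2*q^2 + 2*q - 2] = 2 - 4*q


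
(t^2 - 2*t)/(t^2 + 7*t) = (t - 2)/(t + 7)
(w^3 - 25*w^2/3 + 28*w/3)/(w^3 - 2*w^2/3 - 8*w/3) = (-3*w^2 + 25*w - 28)/(-3*w^2 + 2*w + 8)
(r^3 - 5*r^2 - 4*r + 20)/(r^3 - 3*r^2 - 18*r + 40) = (r + 2)/(r + 4)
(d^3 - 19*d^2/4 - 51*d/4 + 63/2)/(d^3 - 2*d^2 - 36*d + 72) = (4*d^2 + 5*d - 21)/(4*(d^2 + 4*d - 12))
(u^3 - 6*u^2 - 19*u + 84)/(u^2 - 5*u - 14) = (u^2 + u - 12)/(u + 2)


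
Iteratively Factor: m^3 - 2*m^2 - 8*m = (m)*(m^2 - 2*m - 8) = m*(m + 2)*(m - 4)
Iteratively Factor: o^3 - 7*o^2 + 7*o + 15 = (o + 1)*(o^2 - 8*o + 15) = (o - 3)*(o + 1)*(o - 5)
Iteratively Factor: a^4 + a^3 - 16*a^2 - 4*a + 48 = (a + 2)*(a^3 - a^2 - 14*a + 24) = (a - 3)*(a + 2)*(a^2 + 2*a - 8) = (a - 3)*(a - 2)*(a + 2)*(a + 4)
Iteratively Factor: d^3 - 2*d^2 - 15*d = (d + 3)*(d^2 - 5*d) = d*(d + 3)*(d - 5)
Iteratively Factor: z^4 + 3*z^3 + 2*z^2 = (z)*(z^3 + 3*z^2 + 2*z) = z^2*(z^2 + 3*z + 2) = z^2*(z + 2)*(z + 1)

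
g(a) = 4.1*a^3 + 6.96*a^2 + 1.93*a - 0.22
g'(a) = 12.3*a^2 + 13.92*a + 1.93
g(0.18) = 0.38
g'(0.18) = 4.83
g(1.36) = 25.59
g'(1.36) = 43.61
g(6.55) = 1463.17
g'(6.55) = 620.81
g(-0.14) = -0.37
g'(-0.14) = 0.22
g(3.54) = 275.72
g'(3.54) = 205.35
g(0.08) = -0.02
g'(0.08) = 3.12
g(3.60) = 288.22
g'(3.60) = 211.45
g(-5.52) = -488.41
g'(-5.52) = 299.88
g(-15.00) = -12300.67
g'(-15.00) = 2560.63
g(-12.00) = -6105.94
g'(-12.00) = 1606.09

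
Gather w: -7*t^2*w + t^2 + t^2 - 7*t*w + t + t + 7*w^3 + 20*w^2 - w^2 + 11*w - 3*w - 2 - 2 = 2*t^2 + 2*t + 7*w^3 + 19*w^2 + w*(-7*t^2 - 7*t + 8) - 4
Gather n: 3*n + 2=3*n + 2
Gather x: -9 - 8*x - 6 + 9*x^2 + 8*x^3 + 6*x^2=8*x^3 + 15*x^2 - 8*x - 15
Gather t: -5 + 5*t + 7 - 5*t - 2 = 0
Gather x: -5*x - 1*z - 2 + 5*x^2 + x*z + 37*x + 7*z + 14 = 5*x^2 + x*(z + 32) + 6*z + 12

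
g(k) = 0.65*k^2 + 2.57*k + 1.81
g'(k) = 1.3*k + 2.57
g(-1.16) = -0.30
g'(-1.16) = 1.06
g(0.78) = 4.21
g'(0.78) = 3.58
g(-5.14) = 5.77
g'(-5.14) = -4.11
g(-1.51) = -0.59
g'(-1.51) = 0.61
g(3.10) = 16.02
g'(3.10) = 6.60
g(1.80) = 8.54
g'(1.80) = 4.91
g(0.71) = 3.96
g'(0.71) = 3.49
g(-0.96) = -0.06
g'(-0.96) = 1.32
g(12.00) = 126.25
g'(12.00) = 18.17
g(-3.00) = -0.05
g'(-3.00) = -1.33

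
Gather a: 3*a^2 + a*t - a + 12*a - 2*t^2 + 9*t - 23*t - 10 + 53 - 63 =3*a^2 + a*(t + 11) - 2*t^2 - 14*t - 20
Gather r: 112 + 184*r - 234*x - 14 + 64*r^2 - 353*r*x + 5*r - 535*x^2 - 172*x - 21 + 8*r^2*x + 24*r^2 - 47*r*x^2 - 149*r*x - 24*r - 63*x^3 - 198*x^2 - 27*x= r^2*(8*x + 88) + r*(-47*x^2 - 502*x + 165) - 63*x^3 - 733*x^2 - 433*x + 77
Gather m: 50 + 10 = 60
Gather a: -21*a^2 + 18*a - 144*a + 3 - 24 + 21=-21*a^2 - 126*a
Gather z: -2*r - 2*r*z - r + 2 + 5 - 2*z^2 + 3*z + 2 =-3*r - 2*z^2 + z*(3 - 2*r) + 9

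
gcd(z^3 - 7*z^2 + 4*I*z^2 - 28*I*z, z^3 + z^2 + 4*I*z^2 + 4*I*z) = z^2 + 4*I*z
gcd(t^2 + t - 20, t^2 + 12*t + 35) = t + 5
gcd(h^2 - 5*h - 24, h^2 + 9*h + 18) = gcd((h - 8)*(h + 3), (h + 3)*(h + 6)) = h + 3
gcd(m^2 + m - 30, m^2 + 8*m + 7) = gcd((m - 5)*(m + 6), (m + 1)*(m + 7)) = 1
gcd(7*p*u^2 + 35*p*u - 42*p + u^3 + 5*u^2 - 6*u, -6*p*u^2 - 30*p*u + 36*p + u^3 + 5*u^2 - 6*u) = u^2 + 5*u - 6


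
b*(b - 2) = b^2 - 2*b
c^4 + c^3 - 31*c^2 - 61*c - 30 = (c - 6)*(c + 1)^2*(c + 5)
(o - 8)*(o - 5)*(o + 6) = o^3 - 7*o^2 - 38*o + 240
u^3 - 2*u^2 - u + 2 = (u - 2)*(u - 1)*(u + 1)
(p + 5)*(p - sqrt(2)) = p^2 - sqrt(2)*p + 5*p - 5*sqrt(2)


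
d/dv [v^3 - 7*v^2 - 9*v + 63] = 3*v^2 - 14*v - 9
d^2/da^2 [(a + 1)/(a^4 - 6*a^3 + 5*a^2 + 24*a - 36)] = 2*(6*a^5 - 2*a^4 - 33*a^3 - 81*a^2 + 148*a + 180)/(a^10 - 12*a^9 + 42*a^8 + 36*a^7 - 519*a^6 + 720*a^5 + 1556*a^4 - 4416*a^3 + 432*a^2 + 6912*a - 5184)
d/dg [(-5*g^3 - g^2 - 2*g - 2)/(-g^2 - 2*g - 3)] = (5*g^4 + 20*g^3 + 45*g^2 + 2*g + 2)/(g^4 + 4*g^3 + 10*g^2 + 12*g + 9)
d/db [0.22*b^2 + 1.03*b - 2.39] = 0.44*b + 1.03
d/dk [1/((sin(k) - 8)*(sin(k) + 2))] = 2*(3 - sin(k))*cos(k)/((sin(k) - 8)^2*(sin(k) + 2)^2)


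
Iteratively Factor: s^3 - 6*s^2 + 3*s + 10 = (s - 2)*(s^2 - 4*s - 5) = (s - 5)*(s - 2)*(s + 1)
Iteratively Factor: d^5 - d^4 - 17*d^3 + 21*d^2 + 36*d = (d - 3)*(d^4 + 2*d^3 - 11*d^2 - 12*d) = (d - 3)^2*(d^3 + 5*d^2 + 4*d) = (d - 3)^2*(d + 4)*(d^2 + d) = d*(d - 3)^2*(d + 4)*(d + 1)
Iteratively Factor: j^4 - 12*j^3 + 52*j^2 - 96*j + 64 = (j - 4)*(j^3 - 8*j^2 + 20*j - 16) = (j - 4)*(j - 2)*(j^2 - 6*j + 8) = (j - 4)^2*(j - 2)*(j - 2)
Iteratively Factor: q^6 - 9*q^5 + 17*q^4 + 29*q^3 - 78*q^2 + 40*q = (q)*(q^5 - 9*q^4 + 17*q^3 + 29*q^2 - 78*q + 40) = q*(q - 1)*(q^4 - 8*q^3 + 9*q^2 + 38*q - 40) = q*(q - 1)^2*(q^3 - 7*q^2 + 2*q + 40) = q*(q - 1)^2*(q + 2)*(q^2 - 9*q + 20) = q*(q - 4)*(q - 1)^2*(q + 2)*(q - 5)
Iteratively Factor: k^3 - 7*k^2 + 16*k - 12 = (k - 2)*(k^2 - 5*k + 6) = (k - 3)*(k - 2)*(k - 2)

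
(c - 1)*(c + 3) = c^2 + 2*c - 3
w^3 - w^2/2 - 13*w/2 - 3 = (w - 3)*(w + 1/2)*(w + 2)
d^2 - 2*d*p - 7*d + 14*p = (d - 7)*(d - 2*p)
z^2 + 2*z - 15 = (z - 3)*(z + 5)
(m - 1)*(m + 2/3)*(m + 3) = m^3 + 8*m^2/3 - 5*m/3 - 2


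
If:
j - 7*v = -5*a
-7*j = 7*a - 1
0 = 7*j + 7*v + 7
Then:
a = 19/7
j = -18/7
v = 11/7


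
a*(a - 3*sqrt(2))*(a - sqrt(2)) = a^3 - 4*sqrt(2)*a^2 + 6*a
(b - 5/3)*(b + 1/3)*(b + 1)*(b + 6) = b^4 + 17*b^3/3 - 35*b^2/9 - 107*b/9 - 10/3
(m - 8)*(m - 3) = m^2 - 11*m + 24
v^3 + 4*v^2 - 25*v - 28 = (v - 4)*(v + 1)*(v + 7)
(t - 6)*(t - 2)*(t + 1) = t^3 - 7*t^2 + 4*t + 12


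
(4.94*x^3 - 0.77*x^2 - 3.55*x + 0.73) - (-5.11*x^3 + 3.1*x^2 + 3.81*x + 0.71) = 10.05*x^3 - 3.87*x^2 - 7.36*x + 0.02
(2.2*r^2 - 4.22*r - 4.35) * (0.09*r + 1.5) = 0.198*r^3 + 2.9202*r^2 - 6.7215*r - 6.525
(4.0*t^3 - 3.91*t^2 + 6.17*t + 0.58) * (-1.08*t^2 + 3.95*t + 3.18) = -4.32*t^5 + 20.0228*t^4 - 9.3881*t^3 + 11.3113*t^2 + 21.9116*t + 1.8444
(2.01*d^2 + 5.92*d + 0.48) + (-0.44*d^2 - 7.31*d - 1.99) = 1.57*d^2 - 1.39*d - 1.51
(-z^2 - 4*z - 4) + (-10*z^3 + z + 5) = -10*z^3 - z^2 - 3*z + 1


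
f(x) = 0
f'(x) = 0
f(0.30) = 0.00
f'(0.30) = 0.00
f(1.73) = 0.00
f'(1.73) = 0.00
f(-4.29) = 0.00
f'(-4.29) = 0.00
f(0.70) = 0.00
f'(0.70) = 0.00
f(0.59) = 0.00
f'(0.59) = 0.00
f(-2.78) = 0.00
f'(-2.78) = 0.00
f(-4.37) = 0.00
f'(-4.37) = 0.00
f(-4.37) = 0.00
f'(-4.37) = 0.00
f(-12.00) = 0.00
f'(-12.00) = 0.00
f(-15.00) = 0.00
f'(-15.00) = 0.00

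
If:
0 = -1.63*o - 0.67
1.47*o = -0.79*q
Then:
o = -0.41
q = 0.76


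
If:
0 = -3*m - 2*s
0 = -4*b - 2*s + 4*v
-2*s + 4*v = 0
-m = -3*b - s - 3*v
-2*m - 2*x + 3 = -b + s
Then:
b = 0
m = 0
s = 0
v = 0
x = 3/2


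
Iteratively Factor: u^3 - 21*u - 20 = (u - 5)*(u^2 + 5*u + 4) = (u - 5)*(u + 4)*(u + 1)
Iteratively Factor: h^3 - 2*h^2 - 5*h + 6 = (h - 1)*(h^2 - h - 6) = (h - 3)*(h - 1)*(h + 2)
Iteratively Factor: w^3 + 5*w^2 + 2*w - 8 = (w - 1)*(w^2 + 6*w + 8) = (w - 1)*(w + 4)*(w + 2)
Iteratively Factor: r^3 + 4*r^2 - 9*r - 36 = (r - 3)*(r^2 + 7*r + 12) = (r - 3)*(r + 4)*(r + 3)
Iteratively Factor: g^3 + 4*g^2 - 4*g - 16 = (g + 4)*(g^2 - 4) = (g + 2)*(g + 4)*(g - 2)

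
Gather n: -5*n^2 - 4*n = -5*n^2 - 4*n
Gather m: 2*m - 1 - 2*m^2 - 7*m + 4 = -2*m^2 - 5*m + 3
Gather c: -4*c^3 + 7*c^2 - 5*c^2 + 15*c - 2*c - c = -4*c^3 + 2*c^2 + 12*c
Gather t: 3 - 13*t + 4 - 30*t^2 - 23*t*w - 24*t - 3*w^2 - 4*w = -30*t^2 + t*(-23*w - 37) - 3*w^2 - 4*w + 7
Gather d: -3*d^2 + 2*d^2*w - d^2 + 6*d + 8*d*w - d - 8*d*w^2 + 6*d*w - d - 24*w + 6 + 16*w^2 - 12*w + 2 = d^2*(2*w - 4) + d*(-8*w^2 + 14*w + 4) + 16*w^2 - 36*w + 8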